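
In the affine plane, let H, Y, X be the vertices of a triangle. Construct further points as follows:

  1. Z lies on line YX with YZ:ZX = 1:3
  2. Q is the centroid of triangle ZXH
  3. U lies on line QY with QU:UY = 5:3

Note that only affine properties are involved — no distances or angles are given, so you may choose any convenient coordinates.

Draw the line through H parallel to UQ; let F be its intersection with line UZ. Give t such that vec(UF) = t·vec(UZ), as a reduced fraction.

Assign H = (0, 0), Y = (1, 0), X = (0, 1) — the answer is frame-independent, so this choice is without loss of generality.
1. Z lies on line YX with YZ:ZX = 1:3 ⇒ Z = (3/4, 1/4)
2. Q is the centroid of triangle ZXH ⇒ Q = (1/4, 5/12)
3. U lies on line QY with QU:UY = 5:3 ⇒ U = (23/32, 5/32)
through H parallel to UQ: direction (-15/32, 25/96); meets UZ at F = (9/16, -5/16)
F = U + t·(Z−U) with t = -5

t = -5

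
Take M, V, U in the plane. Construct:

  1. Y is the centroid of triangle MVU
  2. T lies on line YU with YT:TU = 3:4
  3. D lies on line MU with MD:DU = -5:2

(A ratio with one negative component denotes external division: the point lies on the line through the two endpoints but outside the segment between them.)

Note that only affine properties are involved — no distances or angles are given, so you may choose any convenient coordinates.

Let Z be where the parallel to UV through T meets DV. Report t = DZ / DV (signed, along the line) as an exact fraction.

t = 9/7

Choose coordinates M = (0, 0), V = (1, 0), U = (0, 1).
1. Y is the centroid of triangle MVU ⇒ Y = (1/3, 1/3)
2. T lies on line YU with YT:TU = 3:4 ⇒ T = (4/21, 13/21)
3. D lies on line MU with MD:DU = -5:2 ⇒ D = (0, 5/3)
through T parallel to UV: direction (1, -1); meets DV at Z = (9/7, -10/21)
Z = D + t·(V−D) with t = 9/7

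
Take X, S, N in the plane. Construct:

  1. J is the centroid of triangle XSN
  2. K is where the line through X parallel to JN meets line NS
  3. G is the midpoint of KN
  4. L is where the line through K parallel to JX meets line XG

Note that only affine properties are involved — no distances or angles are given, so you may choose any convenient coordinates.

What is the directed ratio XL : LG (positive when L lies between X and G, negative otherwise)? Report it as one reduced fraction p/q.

Assign X = (0, 0), S = (1, 0), N = (0, 1) — the answer is frame-independent, so this choice is without loss of generality.
1. J is the centroid of triangle XSN ⇒ J = (1/3, 1/3)
2. K is where the line through X parallel to JN meets line NS ⇒ K = (-1, 2)
3. G is the midpoint of KN ⇒ G = (-1/2, 3/2)
4. L is where the line through K parallel to JX meets line XG ⇒ L = (-3/4, 9/4)
L = X + t·(G−X) with t = 3/2, so XL:LG = t:(1−t) = 3/2:-1/2

XL:LG = -3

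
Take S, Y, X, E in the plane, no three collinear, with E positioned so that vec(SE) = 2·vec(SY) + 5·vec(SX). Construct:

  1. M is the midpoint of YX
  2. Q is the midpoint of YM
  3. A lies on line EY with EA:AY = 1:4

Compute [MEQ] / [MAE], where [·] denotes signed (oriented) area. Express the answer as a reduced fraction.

Set S = (0, 0), Y = (1, 0), X = (0, 1), E = (2, 5); any affine frame gives the same invariant.
1. M is the midpoint of YX ⇒ M = (1/2, 1/2)
2. Q is the midpoint of YM ⇒ Q = (3/4, 1/4)
3. A lies on line EY with EA:AY = 1:4 ⇒ A = (9/5, 4)
2·[MEQ] = -3/2, 2·[MAE] = 3/5
[MEQ]:[MAE] = -3/2:3/5 = -5/2

[MEQ]:[MAE] = -5/2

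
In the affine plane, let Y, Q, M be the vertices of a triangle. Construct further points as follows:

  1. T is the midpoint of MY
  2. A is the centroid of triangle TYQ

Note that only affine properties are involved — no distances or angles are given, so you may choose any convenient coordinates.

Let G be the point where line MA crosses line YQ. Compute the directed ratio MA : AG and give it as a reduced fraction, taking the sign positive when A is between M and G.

Assign Y = (0, 0), Q = (1, 0), M = (0, 1) — the answer is frame-independent, so this choice is without loss of generality.
1. T is the midpoint of MY ⇒ T = (0, 1/2)
2. A is the centroid of triangle TYQ ⇒ A = (1/3, 1/6)
line MA meets YQ at G = (2/5, 0)
A = M + t·(G−M) with t = 5/6, so MA:AG = 5/6:1/6

MA:AG = 5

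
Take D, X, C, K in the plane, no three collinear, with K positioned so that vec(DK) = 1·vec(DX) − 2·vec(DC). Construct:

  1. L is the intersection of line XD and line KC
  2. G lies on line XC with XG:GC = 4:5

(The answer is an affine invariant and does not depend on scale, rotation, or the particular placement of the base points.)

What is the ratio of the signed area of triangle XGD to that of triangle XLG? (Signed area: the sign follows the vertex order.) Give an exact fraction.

Assign D = (0, 0), X = (1, 0), C = (0, 1), K = (1, -2) — the answer is frame-independent, so this choice is without loss of generality.
1. L is the intersection of line XD and line KC ⇒ L = (1/3, 0)
2. G lies on line XC with XG:GC = 4:5 ⇒ G = (5/9, 4/9)
2·[XGD] = 4/9, 2·[XLG] = -8/27
[XGD]:[XLG] = 4/9:-8/27 = -3/2

[XGD]:[XLG] = -3/2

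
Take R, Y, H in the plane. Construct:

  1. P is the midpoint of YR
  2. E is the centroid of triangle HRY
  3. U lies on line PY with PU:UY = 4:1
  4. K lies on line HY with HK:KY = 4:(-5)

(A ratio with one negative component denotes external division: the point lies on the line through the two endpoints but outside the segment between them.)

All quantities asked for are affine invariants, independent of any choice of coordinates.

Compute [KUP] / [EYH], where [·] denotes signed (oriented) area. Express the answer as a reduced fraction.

Choose coordinates R = (0, 0), Y = (1, 0), H = (0, 1).
1. P is the midpoint of YR ⇒ P = (1/2, 0)
2. E is the centroid of triangle HRY ⇒ E = (1/3, 1/3)
3. U lies on line PY with PU:UY = 4:1 ⇒ U = (9/10, 0)
4. K lies on line HY with HK:KY = 4:(-5) ⇒ K = (-4, 5)
2·[KUP] = -2, 2·[EYH] = 1/3
[KUP]:[EYH] = -2:1/3 = -6

[KUP]:[EYH] = -6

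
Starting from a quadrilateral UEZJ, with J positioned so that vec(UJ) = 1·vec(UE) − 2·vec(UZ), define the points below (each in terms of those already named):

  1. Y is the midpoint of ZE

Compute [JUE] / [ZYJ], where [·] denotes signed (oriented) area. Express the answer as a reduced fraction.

Work in coordinates with U = (0, 0), E = (1, 0), Z = (0, 1), J = (1, -2).
1. Y is the midpoint of ZE ⇒ Y = (1/2, 1/2)
2·[JUE] = -2, 2·[ZYJ] = -1
[JUE]:[ZYJ] = -2:-1 = 2

[JUE]:[ZYJ] = 2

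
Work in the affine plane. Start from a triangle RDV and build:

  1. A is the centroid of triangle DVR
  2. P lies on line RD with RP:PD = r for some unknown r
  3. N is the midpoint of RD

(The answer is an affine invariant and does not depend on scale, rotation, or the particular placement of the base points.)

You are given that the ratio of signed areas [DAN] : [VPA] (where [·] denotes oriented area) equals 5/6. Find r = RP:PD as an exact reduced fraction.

Assign R = (0, 0), D = (1, 0), V = (0, 1) — the answer is frame-independent, so this choice is without loss of generality.
1. A is the centroid of triangle DVR ⇒ A = (1/3, 1/3)
2. With RP:PD = r, write λ = r/(r+1) so P = R + λ·(D−R); P is affine-linear in λ
3. N is the midpoint of RD ⇒ N = (1/2, 0)
Every point depending on P is an affine combination of P and λ-independent points, so each such coordinate is linear in λ; the λ² term in each signed area is a multiple of (D−R)×(D−R) = 0, so 2·[DAN] and 2·[VPA] are each linear in λ. Evaluating at λ=0 and λ=1:
  2·[DAN] = 1/6,   2·[VPA] = -2/3·λ + 1/3
So [DAN]:[VPA] = (1/6) / (-2/3·λ + 1/3). Setting this equal to 5/6:
  1/6 = 5/6·(-2/3·λ + 1/3)  ⇒  λ = 1/5
Then r = λ/(1−λ) = (1/5)/(4/5) = 1/4. Check: with r = 1/4, P = (1/5, 0) and [DAN]:[VPA] = 5/6 as required.

r = 1/4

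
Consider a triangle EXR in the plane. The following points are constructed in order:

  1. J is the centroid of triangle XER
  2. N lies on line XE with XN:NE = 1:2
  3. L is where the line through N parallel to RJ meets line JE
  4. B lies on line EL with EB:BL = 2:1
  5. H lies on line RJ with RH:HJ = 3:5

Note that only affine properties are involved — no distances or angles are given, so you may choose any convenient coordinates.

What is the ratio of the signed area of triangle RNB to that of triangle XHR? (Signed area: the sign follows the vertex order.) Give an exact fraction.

Choose coordinates E = (0, 0), X = (1, 0), R = (0, 1).
1. J is the centroid of triangle XER ⇒ J = (1/3, 1/3)
2. N lies on line XE with XN:NE = 1:2 ⇒ N = (2/3, 0)
3. L is where the line through N parallel to RJ meets line JE ⇒ L = (4/9, 4/9)
4. B lies on line EL with EB:BL = 2:1 ⇒ B = (8/27, 8/27)
5. H lies on line RJ with RH:HJ = 3:5 ⇒ H = (1/8, 3/4)
2·[RNB] = -14/81, 2·[XHR] = -1/8
[RNB]:[XHR] = -14/81:-1/8 = 112/81

[RNB]:[XHR] = 112/81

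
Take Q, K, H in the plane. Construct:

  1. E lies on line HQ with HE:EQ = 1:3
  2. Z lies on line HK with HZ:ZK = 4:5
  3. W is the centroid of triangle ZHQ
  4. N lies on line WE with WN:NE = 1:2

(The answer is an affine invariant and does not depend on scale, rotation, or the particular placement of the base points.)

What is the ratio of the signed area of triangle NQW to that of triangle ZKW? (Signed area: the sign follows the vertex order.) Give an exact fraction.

Work in coordinates with Q = (0, 0), K = (1, 0), H = (0, 1).
1. E lies on line HQ with HE:EQ = 1:3 ⇒ E = (0, 3/4)
2. Z lies on line HK with HZ:ZK = 4:5 ⇒ Z = (4/9, 5/9)
3. W is the centroid of triangle ZHQ ⇒ W = (4/27, 14/27)
4. N lies on line WE with WN:NE = 1:2 ⇒ N = (8/81, 193/324)
2·[NQW] = 1/27, 2·[ZKW] = -5/27
[NQW]:[ZKW] = 1/27:-5/27 = -1/5

[NQW]:[ZKW] = -1/5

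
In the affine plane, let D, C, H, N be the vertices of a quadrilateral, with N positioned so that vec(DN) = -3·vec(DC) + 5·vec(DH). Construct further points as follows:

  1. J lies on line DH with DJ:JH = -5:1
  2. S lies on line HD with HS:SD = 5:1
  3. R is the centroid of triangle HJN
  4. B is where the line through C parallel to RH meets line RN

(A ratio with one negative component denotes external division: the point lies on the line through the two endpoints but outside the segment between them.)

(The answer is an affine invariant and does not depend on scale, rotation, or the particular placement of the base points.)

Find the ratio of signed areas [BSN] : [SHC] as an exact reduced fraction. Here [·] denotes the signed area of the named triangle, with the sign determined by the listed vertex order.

Set D = (0, 0), C = (1, 0), H = (0, 1), N = (-3, 5); any affine frame gives the same invariant.
1. J lies on line DH with DJ:JH = -5:1 ⇒ J = (0, 5/4)
2. S lies on line HD with HS:SD = 5:1 ⇒ S = (0, 1/6)
3. R is the centroid of triangle HJN ⇒ R = (-1, 29/12)
4. B is where the line through C parallel to RH meets line RN ⇒ B = (7/3, -17/9)
2·[BSN] = -46/9, 2·[SHC] = -5/6
[BSN]:[SHC] = -46/9:-5/6 = 92/15

[BSN]:[SHC] = 92/15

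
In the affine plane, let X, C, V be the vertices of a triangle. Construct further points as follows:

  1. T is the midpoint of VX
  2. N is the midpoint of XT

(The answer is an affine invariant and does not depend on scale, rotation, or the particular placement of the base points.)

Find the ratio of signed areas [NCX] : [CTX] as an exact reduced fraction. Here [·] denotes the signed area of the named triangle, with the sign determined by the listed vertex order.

Set X = (0, 0), C = (1, 0), V = (0, 1); any affine frame gives the same invariant.
1. T is the midpoint of VX ⇒ T = (0, 1/2)
2. N is the midpoint of XT ⇒ N = (0, 1/4)
2·[NCX] = -1/4, 2·[CTX] = 1/2
[NCX]:[CTX] = -1/4:1/2 = -1/2

[NCX]:[CTX] = -1/2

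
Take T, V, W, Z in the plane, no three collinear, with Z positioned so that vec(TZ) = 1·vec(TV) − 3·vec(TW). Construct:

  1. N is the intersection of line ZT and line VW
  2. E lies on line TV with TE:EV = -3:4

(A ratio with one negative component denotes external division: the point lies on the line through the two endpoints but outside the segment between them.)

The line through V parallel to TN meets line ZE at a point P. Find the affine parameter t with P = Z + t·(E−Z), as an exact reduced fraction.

t = -1/3

Choose coordinates T = (0, 0), V = (1, 0), W = (0, 1), Z = (1, -3).
1. N is the intersection of line ZT and line VW ⇒ N = (-1/2, 3/2)
2. E lies on line TV with TE:EV = -3:4 ⇒ E = (-3, 0)
through V parallel to TN: direction (-1/2, 3/2); meets ZE at P = (7/3, -4)
P = Z + t·(E−Z) with t = -1/3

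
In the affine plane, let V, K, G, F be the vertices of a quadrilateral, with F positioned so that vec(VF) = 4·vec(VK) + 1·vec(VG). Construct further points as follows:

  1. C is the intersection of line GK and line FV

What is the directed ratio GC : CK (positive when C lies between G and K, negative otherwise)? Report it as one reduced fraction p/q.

Assign V = (0, 0), K = (1, 0), G = (0, 1), F = (4, 1) — the answer is frame-independent, so this choice is without loss of generality.
1. C is the intersection of line GK and line FV ⇒ C = (4/5, 1/5)
C = G + t·(K−G) with t = 4/5, so GC:CK = t:(1−t) = 4/5:1/5

GC:CK = 4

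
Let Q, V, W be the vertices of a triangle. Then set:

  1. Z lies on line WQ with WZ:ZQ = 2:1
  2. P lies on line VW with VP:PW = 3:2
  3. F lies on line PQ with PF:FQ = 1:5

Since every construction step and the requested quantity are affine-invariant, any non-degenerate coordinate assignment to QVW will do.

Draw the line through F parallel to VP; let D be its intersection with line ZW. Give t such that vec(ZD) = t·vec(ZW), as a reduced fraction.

Assign Q = (0, 0), V = (1, 0), W = (0, 1) — the answer is frame-independent, so this choice is without loss of generality.
1. Z lies on line WQ with WZ:ZQ = 2:1 ⇒ Z = (0, 1/3)
2. P lies on line VW with VP:PW = 3:2 ⇒ P = (2/5, 3/5)
3. F lies on line PQ with PF:FQ = 1:5 ⇒ F = (1/3, 1/2)
through F parallel to VP: direction (-3/5, 3/5); meets ZW at D = (0, 5/6)
D = Z + t·(W−Z) with t = 3/4

t = 3/4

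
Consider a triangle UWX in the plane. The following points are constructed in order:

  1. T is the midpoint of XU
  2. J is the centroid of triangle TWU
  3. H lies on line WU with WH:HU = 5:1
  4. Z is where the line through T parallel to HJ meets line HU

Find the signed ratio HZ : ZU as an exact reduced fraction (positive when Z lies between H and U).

HZ:ZU = -4/3

Choose coordinates U = (0, 0), W = (1, 0), X = (0, 1).
1. T is the midpoint of XU ⇒ T = (0, 1/2)
2. J is the centroid of triangle TWU ⇒ J = (1/3, 1/6)
3. H lies on line WU with WH:HU = 5:1 ⇒ H = (1/6, 0)
4. Z is where the line through T parallel to HJ meets line HU ⇒ Z = (-1/2, 0)
Z = H + t·(U−H) with t = 4, so HZ:ZU = t:(1−t) = 4:-3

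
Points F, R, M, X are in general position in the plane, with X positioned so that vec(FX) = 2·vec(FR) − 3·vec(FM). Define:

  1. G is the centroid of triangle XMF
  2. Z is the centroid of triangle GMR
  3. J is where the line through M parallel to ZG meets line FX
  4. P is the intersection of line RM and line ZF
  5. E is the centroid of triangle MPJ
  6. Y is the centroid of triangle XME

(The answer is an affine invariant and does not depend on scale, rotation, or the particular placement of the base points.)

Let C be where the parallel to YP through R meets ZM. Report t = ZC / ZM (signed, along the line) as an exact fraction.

Work in coordinates with F = (0, 0), R = (1, 0), M = (0, 1), X = (2, -3).
1. G is the centroid of triangle XMF ⇒ G = (2/3, -2/3)
2. Z is the centroid of triangle GMR ⇒ Z = (5/9, 1/9)
3. J is where the line through M parallel to ZG meets line FX ⇒ J = (2/11, -3/11)
4. P is the intersection of line RM and line ZF ⇒ P = (5/6, 1/6)
5. E is the centroid of triangle MPJ ⇒ E = (67/198, 59/198)
6. Y is the centroid of triangle XME ⇒ Y = (463/594, -337/594)
through R parallel to YP: direction (16/297, 218/297); meets ZM at C = (195/203, -109/203)
C = Z + t·(M−Z) with t = -148/203

t = -148/203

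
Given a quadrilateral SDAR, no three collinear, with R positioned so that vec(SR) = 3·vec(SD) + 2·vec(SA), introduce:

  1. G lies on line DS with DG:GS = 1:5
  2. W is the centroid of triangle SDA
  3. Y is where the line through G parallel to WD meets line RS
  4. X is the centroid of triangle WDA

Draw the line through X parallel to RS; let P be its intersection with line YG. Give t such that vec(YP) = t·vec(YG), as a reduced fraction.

Set S = (0, 0), D = (1, 0), A = (0, 1), R = (3, 2); any affine frame gives the same invariant.
1. G lies on line DS with DG:GS = 1:5 ⇒ G = (5/6, 0)
2. W is the centroid of triangle SDA ⇒ W = (1/3, 1/3)
3. Y is where the line through G parallel to WD meets line RS ⇒ Y = (5/14, 5/21)
4. X is the centroid of triangle WDA ⇒ X = (4/9, 4/9)
through X parallel to RS: direction (-3, -2); meets YG at P = (29/126, 19/63)
P = Y + t·(G−Y) with t = -4/15

t = -4/15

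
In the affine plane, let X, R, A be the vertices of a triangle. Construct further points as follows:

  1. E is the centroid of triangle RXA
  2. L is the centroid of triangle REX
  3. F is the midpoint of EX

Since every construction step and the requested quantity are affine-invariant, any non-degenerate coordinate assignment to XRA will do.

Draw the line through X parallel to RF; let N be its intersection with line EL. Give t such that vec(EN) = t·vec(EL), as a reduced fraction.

Set X = (0, 0), R = (1, 0), A = (0, 1); any affine frame gives the same invariant.
1. E is the centroid of triangle RXA ⇒ E = (1/3, 1/3)
2. L is the centroid of triangle REX ⇒ L = (4/9, 1/9)
3. F is the midpoint of EX ⇒ F = (1/6, 1/6)
through X parallel to RF: direction (-5/6, 1/6); meets EL at N = (5/9, -1/9)
N = E + t·(L−E) with t = 2

t = 2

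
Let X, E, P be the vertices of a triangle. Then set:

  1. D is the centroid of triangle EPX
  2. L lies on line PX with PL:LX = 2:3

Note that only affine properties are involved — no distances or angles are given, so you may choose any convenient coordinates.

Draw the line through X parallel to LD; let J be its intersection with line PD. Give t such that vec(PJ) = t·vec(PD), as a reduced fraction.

Work in coordinates with X = (0, 0), E = (1, 0), P = (0, 1).
1. D is the centroid of triangle EPX ⇒ D = (1/3, 1/3)
2. L lies on line PX with PL:LX = 2:3 ⇒ L = (0, 3/5)
through X parallel to LD: direction (1/3, -4/15); meets PD at J = (5/6, -2/3)
J = P + t·(D−P) with t = 5/2

t = 5/2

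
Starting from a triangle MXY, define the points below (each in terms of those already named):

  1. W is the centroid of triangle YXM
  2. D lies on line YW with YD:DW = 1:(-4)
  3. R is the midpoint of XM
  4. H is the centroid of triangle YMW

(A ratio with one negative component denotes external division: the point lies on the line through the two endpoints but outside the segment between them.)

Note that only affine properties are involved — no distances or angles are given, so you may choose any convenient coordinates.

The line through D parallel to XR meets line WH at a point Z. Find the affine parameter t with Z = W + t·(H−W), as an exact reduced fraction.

t = 8

Work in coordinates with M = (0, 0), X = (1, 0), Y = (0, 1).
1. W is the centroid of triangle YXM ⇒ W = (1/3, 1/3)
2. D lies on line YW with YD:DW = 1:(-4) ⇒ D = (-1/9, 11/9)
3. R is the midpoint of XM ⇒ R = (1/2, 0)
4. H is the centroid of triangle YMW ⇒ H = (1/9, 4/9)
through D parallel to XR: direction (-1/2, 0); meets WH at Z = (-13/9, 11/9)
Z = W + t·(H−W) with t = 8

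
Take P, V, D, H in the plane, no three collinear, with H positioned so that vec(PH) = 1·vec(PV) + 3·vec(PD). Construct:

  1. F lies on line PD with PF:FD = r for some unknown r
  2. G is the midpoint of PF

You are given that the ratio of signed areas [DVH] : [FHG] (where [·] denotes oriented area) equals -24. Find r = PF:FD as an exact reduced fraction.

Assign P = (0, 0), V = (1, 0), D = (0, 1), H = (1, 3) — the answer is frame-independent, so this choice is without loss of generality.
1. With PF:FD = r, write λ = r/(r+1) so F = P + λ·(D−P); F is affine-linear in λ
2. G is the midpoint of PF ⇒ G is an affine combination of earlier points and hence also affine-linear in λ
Every point depending on F is an affine combination of F and λ-independent points, so each such coordinate is linear in λ; the λ² term in each signed area is a multiple of (D−P)×(D−P) = 0, so 2·[DVH] and 2·[FHG] are each linear in λ. Evaluating at λ=0 and λ=1:
  2·[DVH] = 3,   2·[FHG] = -1/2·λ
So [DVH]:[FHG] = (3) / (-1/2·λ). Setting this equal to -24:
  3 = -24·(-1/2·λ)  ⇒  λ = 1/4
Then r = λ/(1−λ) = (1/4)/(3/4) = 1/3. Check: with r = 1/3, F = (0, 1/4) and [DVH]:[FHG] = -24 as required.

r = 1/3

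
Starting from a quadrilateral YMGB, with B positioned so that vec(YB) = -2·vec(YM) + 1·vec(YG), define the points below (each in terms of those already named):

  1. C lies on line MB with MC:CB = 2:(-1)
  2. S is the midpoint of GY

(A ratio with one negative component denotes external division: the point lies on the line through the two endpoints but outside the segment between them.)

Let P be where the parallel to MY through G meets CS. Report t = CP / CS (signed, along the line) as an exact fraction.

Assign Y = (0, 0), M = (1, 0), G = (0, 1), B = (-2, 1) — the answer is frame-independent, so this choice is without loss of generality.
1. C lies on line MB with MC:CB = 2:(-1) ⇒ C = (-5, 2)
2. S is the midpoint of GY ⇒ S = (0, 1/2)
through G parallel to MY: direction (-1, 0); meets CS at P = (-5/3, 1)
P = C + t·(S−C) with t = 2/3

t = 2/3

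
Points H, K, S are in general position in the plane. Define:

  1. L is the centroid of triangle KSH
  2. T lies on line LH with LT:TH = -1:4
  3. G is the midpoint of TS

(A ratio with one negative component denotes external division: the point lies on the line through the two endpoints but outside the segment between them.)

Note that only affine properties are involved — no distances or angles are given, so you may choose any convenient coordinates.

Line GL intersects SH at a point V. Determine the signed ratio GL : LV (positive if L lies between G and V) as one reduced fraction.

GL:LV = -1/3

Set H = (0, 0), K = (1, 0), S = (0, 1); any affine frame gives the same invariant.
1. L is the centroid of triangle KSH ⇒ L = (1/3, 1/3)
2. T lies on line LH with LT:TH = -1:4 ⇒ T = (4/9, 4/9)
3. G is the midpoint of TS ⇒ G = (2/9, 13/18)
line GL meets SH at V = (0, 3/2)
L = G + t·(V−G) with t = -1/2, so GL:LV = -1/2:3/2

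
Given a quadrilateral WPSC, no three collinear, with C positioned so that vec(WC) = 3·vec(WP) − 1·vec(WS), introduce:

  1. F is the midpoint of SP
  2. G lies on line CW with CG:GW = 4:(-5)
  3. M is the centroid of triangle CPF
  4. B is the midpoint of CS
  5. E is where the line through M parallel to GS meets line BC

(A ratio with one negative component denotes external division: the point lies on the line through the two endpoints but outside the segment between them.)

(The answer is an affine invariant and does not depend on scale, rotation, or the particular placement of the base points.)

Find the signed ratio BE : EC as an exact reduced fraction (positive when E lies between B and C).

Assign W = (0, 0), P = (1, 0), S = (0, 1), C = (3, -1) — the answer is frame-independent, so this choice is without loss of generality.
1. F is the midpoint of SP ⇒ F = (1/2, 1/2)
2. G lies on line CW with CG:GW = 4:(-5) ⇒ G = (15, -5)
3. M is the centroid of triangle CPF ⇒ M = (3/2, -1/6)
4. B is the midpoint of CS ⇒ B = (3/2, 0)
5. E is where the line through M parallel to GS meets line BC ⇒ E = (17/8, -5/12)
E = B + t·(C−B) with t = 5/12, so BE:EC = t:(1−t) = 5/12:7/12

BE:EC = 5/7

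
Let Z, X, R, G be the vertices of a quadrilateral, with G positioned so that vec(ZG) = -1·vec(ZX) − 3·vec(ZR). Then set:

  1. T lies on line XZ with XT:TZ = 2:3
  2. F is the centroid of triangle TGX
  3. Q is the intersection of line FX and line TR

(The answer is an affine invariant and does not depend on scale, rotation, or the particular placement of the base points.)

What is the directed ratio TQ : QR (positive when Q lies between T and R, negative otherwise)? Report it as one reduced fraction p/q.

TQ:QR = -2/9

Work in coordinates with Z = (0, 0), X = (1, 0), R = (0, 1), G = (-1, -3).
1. T lies on line XZ with XT:TZ = 2:3 ⇒ T = (3/5, 0)
2. F is the centroid of triangle TGX ⇒ F = (1/5, -1)
3. Q is the intersection of line FX and line TR ⇒ Q = (27/35, -2/7)
Q = T + t·(R−T) with t = -2/7, so TQ:QR = t:(1−t) = -2/7:9/7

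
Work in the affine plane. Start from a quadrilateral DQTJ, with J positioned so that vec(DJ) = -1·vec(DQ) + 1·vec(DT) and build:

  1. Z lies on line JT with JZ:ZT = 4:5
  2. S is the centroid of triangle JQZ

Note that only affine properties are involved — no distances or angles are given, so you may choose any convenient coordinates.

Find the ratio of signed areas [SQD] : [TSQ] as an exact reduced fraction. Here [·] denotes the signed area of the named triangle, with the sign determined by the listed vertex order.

[SQD]:[TSQ] = -9/7

Set D = (0, 0), Q = (1, 0), T = (0, 1), J = (-1, 1); any affine frame gives the same invariant.
1. Z lies on line JT with JZ:ZT = 4:5 ⇒ Z = (-5/9, 1)
2. S is the centroid of triangle JQZ ⇒ S = (-5/27, 2/3)
2·[SQD] = -2/3, 2·[TSQ] = 14/27
[SQD]:[TSQ] = -2/3:14/27 = -9/7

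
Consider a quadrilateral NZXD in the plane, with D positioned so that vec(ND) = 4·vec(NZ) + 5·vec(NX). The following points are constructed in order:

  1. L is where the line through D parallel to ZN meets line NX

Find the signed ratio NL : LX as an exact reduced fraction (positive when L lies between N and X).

Choose coordinates N = (0, 0), Z = (1, 0), X = (0, 1), D = (4, 5).
1. L is where the line through D parallel to ZN meets line NX ⇒ L = (0, 5)
L = N + t·(X−N) with t = 5, so NL:LX = t:(1−t) = 5:-4

NL:LX = -5/4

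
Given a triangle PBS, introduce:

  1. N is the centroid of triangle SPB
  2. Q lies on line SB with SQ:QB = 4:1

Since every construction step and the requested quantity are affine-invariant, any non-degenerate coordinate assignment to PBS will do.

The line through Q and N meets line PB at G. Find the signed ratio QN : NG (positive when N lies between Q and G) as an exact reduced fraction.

QN:NG = -2/5

Assign P = (0, 0), B = (1, 0), S = (0, 1) — the answer is frame-independent, so this choice is without loss of generality.
1. N is the centroid of triangle SPB ⇒ N = (1/3, 1/3)
2. Q lies on line SB with SQ:QB = 4:1 ⇒ Q = (4/5, 1/5)
line QN meets PB at G = (3/2, 0)
N = Q + t·(G−Q) with t = -2/3, so QN:NG = -2/3:5/3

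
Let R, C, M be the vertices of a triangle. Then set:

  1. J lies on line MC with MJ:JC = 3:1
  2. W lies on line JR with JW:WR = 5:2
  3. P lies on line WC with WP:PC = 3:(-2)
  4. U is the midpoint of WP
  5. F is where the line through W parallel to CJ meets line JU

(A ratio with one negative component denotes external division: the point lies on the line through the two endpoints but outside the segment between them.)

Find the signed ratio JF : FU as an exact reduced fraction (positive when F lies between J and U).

JF:FU = -2/3

Choose coordinates R = (0, 0), C = (1, 0), M = (0, 1).
1. J lies on line MC with MJ:JC = 3:1 ⇒ J = (3/4, 1/4)
2. W lies on line JR with JW:WR = 5:2 ⇒ W = (3/14, 1/14)
3. P lies on line WC with WP:PC = 3:(-2) ⇒ P = (18/7, -1/7)
4. U is the midpoint of WP ⇒ U = (39/28, -1/28)
5. F is where the line through W parallel to CJ meets line JU ⇒ F = (-15/28, 23/28)
F = J + t·(U−J) with t = -2, so JF:FU = t:(1−t) = -2:3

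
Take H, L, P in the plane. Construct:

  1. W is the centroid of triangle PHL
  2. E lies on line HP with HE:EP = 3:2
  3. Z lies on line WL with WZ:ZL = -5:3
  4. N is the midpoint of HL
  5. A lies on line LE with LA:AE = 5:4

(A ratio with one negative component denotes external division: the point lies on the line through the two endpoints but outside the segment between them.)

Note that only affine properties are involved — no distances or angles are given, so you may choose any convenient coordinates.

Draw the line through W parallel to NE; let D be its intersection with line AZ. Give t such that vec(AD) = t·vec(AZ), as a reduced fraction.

t = -4/31

Work in coordinates with H = (0, 0), L = (1, 0), P = (0, 1).
1. W is the centroid of triangle PHL ⇒ W = (1/3, 1/3)
2. E lies on line HP with HE:EP = 3:2 ⇒ E = (0, 3/5)
3. Z lies on line WL with WZ:ZL = -5:3 ⇒ Z = (2, -1/2)
4. N is the midpoint of HL ⇒ N = (1/2, 0)
5. A lies on line LE with LA:AE = 5:4 ⇒ A = (4/9, 1/3)
through W parallel to NE: direction (-1/2, 3/5); meets AZ at D = (68/279, 41/93)
D = A + t·(Z−A) with t = -4/31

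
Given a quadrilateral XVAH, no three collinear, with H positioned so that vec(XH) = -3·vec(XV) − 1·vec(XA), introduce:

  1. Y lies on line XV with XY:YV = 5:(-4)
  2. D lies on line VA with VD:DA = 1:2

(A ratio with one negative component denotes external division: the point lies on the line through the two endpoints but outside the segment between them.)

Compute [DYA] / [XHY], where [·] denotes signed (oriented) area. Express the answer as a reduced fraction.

[DYA]:[XHY] = 8/15

Set X = (0, 0), V = (1, 0), A = (0, 1), H = (-3, -1); any affine frame gives the same invariant.
1. Y lies on line XV with XY:YV = 5:(-4) ⇒ Y = (5, 0)
2. D lies on line VA with VD:DA = 1:2 ⇒ D = (2/3, 1/3)
2·[DYA] = 8/3, 2·[XHY] = 5
[DYA]:[XHY] = 8/3:5 = 8/15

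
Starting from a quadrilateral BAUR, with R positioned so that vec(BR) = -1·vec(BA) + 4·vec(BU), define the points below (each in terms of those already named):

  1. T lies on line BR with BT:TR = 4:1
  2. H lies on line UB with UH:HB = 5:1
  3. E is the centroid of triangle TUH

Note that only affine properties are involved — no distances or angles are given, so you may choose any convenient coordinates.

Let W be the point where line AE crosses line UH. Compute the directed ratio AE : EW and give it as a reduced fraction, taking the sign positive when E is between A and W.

AE:EW = -19/4

Work in coordinates with B = (0, 0), A = (1, 0), U = (0, 1), R = (-1, 4).
1. T lies on line BR with BT:TR = 4:1 ⇒ T = (-4/5, 16/5)
2. H lies on line UB with UH:HB = 5:1 ⇒ H = (0, 1/6)
3. E is the centroid of triangle TUH ⇒ E = (-4/15, 131/90)
line AE meets UH at W = (0, 131/114)
E = A + t·(W−A) with t = 19/15, so AE:EW = 19/15:-4/15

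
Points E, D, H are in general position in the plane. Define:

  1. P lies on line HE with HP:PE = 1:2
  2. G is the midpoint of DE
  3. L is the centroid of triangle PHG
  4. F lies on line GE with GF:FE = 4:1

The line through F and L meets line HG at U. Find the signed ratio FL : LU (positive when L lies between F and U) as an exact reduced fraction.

Assign E = (0, 0), D = (1, 0), H = (0, 1) — the answer is frame-independent, so this choice is without loss of generality.
1. P lies on line HE with HP:PE = 1:2 ⇒ P = (0, 2/3)
2. G is the midpoint of DE ⇒ G = (1/2, 0)
3. L is the centroid of triangle PHG ⇒ L = (1/6, 5/9)
4. F lies on line GE with GF:FE = 4:1 ⇒ F = (1/10, 0)
line FL meets HG at U = (11/62, 20/31)
L = F + t·(U−F) with t = 31/36, so FL:LU = 31/36:5/36

FL:LU = 31/5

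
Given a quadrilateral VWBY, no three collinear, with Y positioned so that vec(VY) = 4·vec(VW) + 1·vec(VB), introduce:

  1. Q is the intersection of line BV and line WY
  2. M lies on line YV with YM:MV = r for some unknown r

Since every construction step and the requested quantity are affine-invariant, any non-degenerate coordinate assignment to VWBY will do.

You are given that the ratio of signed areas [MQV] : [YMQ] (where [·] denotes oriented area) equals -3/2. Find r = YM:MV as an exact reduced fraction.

r = 2/3

Choose coordinates V = (0, 0), W = (1, 0), B = (0, 1), Y = (4, 1).
1. Q is the intersection of line BV and line WY ⇒ Q = (0, -1/3)
2. With YM:MV = r, write λ = r/(r+1) so M = Y + λ·(V−Y); M is affine-linear in λ
Every point depending on M is an affine combination of M and λ-independent points, so each such coordinate is linear in λ; the λ² term in each signed area is a multiple of (V−Y)×(V−Y) = 0, so 2·[MQV] and 2·[YMQ] are each linear in λ. Evaluating at λ=0 and λ=1:
  2·[MQV] = 4/3·λ − 4/3,   2·[YMQ] = 4/3·λ
So [MQV]:[YMQ] = (4/3·λ − 4/3) / (4/3·λ). Setting this equal to -3/2:
  4/3·λ − 4/3 = -3/2·(4/3·λ)  ⇒  λ = 2/5
Then r = λ/(1−λ) = (2/5)/(3/5) = 2/3. Check: with r = 2/3, M = (12/5, 3/5) and [MQV]:[YMQ] = -3/2 as required.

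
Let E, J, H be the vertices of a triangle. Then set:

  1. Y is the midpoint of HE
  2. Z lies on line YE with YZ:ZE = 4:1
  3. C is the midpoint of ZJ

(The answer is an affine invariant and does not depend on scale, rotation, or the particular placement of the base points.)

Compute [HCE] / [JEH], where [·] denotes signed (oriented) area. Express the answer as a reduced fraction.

[HCE]:[JEH] = 1/2

Assign E = (0, 0), J = (1, 0), H = (0, 1) — the answer is frame-independent, so this choice is without loss of generality.
1. Y is the midpoint of HE ⇒ Y = (0, 1/2)
2. Z lies on line YE with YZ:ZE = 4:1 ⇒ Z = (0, 1/10)
3. C is the midpoint of ZJ ⇒ C = (1/2, 1/20)
2·[HCE] = -1/2, 2·[JEH] = -1
[HCE]:[JEH] = -1/2:-1 = 1/2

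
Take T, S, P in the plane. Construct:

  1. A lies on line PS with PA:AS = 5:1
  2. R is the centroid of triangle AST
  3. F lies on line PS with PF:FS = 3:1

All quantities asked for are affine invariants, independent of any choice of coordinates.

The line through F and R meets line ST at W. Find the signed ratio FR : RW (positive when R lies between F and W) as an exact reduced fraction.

FR:RW = 7/2

Choose coordinates T = (0, 0), S = (1, 0), P = (0, 1).
1. A lies on line PS with PA:AS = 5:1 ⇒ A = (5/6, 1/6)
2. R is the centroid of triangle AST ⇒ R = (11/18, 1/18)
3. F lies on line PS with PF:FS = 3:1 ⇒ F = (3/4, 1/4)
line FR meets ST at W = (4/7, 0)
R = F + t·(W−F) with t = 7/9, so FR:RW = 7/9:2/9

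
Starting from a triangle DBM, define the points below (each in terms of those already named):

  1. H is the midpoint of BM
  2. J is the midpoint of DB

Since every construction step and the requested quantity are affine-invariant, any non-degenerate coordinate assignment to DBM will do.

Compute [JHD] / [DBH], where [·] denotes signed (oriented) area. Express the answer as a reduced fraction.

Set D = (0, 0), B = (1, 0), M = (0, 1); any affine frame gives the same invariant.
1. H is the midpoint of BM ⇒ H = (1/2, 1/2)
2. J is the midpoint of DB ⇒ J = (1/2, 0)
2·[JHD] = 1/4, 2·[DBH] = 1/2
[JHD]:[DBH] = 1/4:1/2 = 1/2

[JHD]:[DBH] = 1/2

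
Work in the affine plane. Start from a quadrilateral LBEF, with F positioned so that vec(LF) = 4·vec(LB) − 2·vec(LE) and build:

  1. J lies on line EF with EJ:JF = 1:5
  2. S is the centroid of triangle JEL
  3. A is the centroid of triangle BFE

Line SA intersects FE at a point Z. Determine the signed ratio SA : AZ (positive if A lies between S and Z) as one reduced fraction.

SA:AZ = 3

Set L = (0, 0), B = (1, 0), E = (0, 1), F = (4, -2); any affine frame gives the same invariant.
1. J lies on line EF with EJ:JF = 1:5 ⇒ J = (2/3, 1/2)
2. S is the centroid of triangle JEL ⇒ S = (2/9, 1/2)
3. A is the centroid of triangle BFE ⇒ A = (5/3, -1/3)
line SA meets FE at Z = (58/27, -11/18)
A = S + t·(Z−S) with t = 3/4, so SA:AZ = 3/4:1/4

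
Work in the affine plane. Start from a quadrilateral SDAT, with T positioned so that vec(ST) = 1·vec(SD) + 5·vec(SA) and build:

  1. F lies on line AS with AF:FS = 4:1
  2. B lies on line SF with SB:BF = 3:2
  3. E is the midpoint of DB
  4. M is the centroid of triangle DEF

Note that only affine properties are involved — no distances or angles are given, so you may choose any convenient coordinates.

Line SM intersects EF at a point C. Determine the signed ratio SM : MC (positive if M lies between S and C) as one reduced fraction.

SM:MC = -17/2

Set S = (0, 0), D = (1, 0), A = (0, 1), T = (1, 5); any affine frame gives the same invariant.
1. F lies on line AS with AF:FS = 4:1 ⇒ F = (0, 1/5)
2. B lies on line SF with SB:BF = 3:2 ⇒ B = (0, 3/25)
3. E is the midpoint of DB ⇒ E = (1/2, 3/50)
4. M is the centroid of triangle DEF ⇒ M = (1/2, 13/150)
line SM meets EF at C = (15/34, 13/170)
M = S + t·(C−S) with t = 17/15, so SM:MC = 17/15:-2/15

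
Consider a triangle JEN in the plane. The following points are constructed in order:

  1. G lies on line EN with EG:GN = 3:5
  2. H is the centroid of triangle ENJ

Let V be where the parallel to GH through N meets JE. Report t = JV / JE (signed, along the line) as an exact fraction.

Assign J = (0, 0), E = (1, 0), N = (0, 1) — the answer is frame-independent, so this choice is without loss of generality.
1. G lies on line EN with EG:GN = 3:5 ⇒ G = (5/8, 3/8)
2. H is the centroid of triangle ENJ ⇒ H = (1/3, 1/3)
through N parallel to GH: direction (-7/24, -1/24); meets JE at V = (-7, 0)
V = J + t·(E−J) with t = -7

t = -7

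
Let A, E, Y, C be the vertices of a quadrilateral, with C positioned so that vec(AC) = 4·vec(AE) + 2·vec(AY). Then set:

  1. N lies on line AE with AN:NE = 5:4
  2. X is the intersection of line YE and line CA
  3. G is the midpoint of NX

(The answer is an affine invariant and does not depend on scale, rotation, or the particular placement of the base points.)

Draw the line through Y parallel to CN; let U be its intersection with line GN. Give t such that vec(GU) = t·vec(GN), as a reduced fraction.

t = -221/25

Work in coordinates with A = (0, 0), E = (1, 0), Y = (0, 1), C = (4, 2).
1. N lies on line AE with AN:NE = 5:4 ⇒ N = (5/9, 0)
2. X is the intersection of line YE and line CA ⇒ X = (2/3, 1/3)
3. G is the midpoint of NX ⇒ G = (11/18, 1/6)
through Y parallel to CN: direction (-31/9, -2); meets GN at U = (248/225, 41/25)
U = G + t·(N−G) with t = -221/25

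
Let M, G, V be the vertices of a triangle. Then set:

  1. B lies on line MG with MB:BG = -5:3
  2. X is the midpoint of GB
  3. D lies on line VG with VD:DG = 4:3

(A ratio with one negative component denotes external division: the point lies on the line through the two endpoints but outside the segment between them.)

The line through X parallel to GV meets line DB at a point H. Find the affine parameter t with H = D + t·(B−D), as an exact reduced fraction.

t = 1/2

Choose coordinates M = (0, 0), G = (1, 0), V = (0, 1).
1. B lies on line MG with MB:BG = -5:3 ⇒ B = (5/2, 0)
2. X is the midpoint of GB ⇒ X = (7/4, 0)
3. D lies on line VG with VD:DG = 4:3 ⇒ D = (4/7, 3/7)
through X parallel to GV: direction (-1, 1); meets DB at H = (43/28, 3/14)
H = D + t·(B−D) with t = 1/2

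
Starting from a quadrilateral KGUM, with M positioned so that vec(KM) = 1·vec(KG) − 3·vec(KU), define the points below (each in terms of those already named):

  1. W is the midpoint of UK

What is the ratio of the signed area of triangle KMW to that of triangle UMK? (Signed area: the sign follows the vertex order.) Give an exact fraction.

[KMW]:[UMK] = -1/2

Set K = (0, 0), G = (1, 0), U = (0, 1), M = (1, -3); any affine frame gives the same invariant.
1. W is the midpoint of UK ⇒ W = (0, 1/2)
2·[KMW] = 1/2, 2·[UMK] = -1
[KMW]:[UMK] = 1/2:-1 = -1/2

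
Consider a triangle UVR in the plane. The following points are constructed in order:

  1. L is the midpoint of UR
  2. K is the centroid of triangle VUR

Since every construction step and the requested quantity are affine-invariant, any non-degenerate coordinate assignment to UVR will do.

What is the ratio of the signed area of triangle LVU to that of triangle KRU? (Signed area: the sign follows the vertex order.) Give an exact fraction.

[LVU]:[KRU] = -3/2

Assign U = (0, 0), V = (1, 0), R = (0, 1) — the answer is frame-independent, so this choice is without loss of generality.
1. L is the midpoint of UR ⇒ L = (0, 1/2)
2. K is the centroid of triangle VUR ⇒ K = (1/3, 1/3)
2·[LVU] = -1/2, 2·[KRU] = 1/3
[LVU]:[KRU] = -1/2:1/3 = -3/2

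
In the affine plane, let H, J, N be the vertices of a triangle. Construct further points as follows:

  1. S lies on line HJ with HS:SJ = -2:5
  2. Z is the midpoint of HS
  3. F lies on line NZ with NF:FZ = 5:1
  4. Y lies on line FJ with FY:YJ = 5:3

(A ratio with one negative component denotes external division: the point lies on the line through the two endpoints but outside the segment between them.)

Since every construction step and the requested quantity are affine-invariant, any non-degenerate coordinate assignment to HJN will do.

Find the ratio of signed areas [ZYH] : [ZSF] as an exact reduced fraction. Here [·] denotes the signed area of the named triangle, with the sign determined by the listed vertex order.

Choose coordinates H = (0, 0), J = (1, 0), N = (0, 1).
1. S lies on line HJ with HS:SJ = -2:5 ⇒ S = (-2/3, 0)
2. Z is the midpoint of HS ⇒ Z = (-1/3, 0)
3. F lies on line NZ with NF:FZ = 5:1 ⇒ F = (-5/18, 1/6)
4. Y lies on line FJ with FY:YJ = 5:3 ⇒ Y = (25/48, 1/16)
2·[ZYH] = -1/48, 2·[ZSF] = -1/18
[ZYH]:[ZSF] = -1/48:-1/18 = 3/8

[ZYH]:[ZSF] = 3/8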